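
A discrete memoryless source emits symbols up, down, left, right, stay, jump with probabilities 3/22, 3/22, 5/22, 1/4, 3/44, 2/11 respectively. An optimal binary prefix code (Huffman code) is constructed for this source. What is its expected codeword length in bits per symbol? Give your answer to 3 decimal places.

Repeatedly combine the two least-probable nodes; the expected code length is the sum of the merged weights.
merge 3/44 + 3/22 → 9/44
merge 3/22 + 2/11 → 7/22
merge 9/44 + 5/22 → 19/44
merge 1/4 + 7/22 → 25/44
merge 19/44 + 25/44 → 1
L = 9/44 + 7/22 + 19/44 + 25/44 + 1 = 111/44 ≈ 2.523 bits/symbol.

2.523 bits/symbol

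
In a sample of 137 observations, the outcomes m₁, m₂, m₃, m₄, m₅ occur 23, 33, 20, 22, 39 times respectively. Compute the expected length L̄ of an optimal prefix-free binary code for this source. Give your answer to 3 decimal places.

Probabilities are the counts divided by 137.
Repeatedly combine the two least-probable nodes; the expected code length is the sum of the merged weights.
merge 20/137 + 22/137 → 42/137
merge 23/137 + 33/137 → 56/137
merge 39/137 + 42/137 → 81/137
merge 56/137 + 81/137 → 1
L = 42/137 + 56/137 + 81/137 + 1 = 316/137 ≈ 2.307 bits/symbol.

2.307 bits/symbol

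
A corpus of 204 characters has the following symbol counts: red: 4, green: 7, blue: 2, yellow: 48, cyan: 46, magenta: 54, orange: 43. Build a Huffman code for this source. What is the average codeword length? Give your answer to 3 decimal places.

Probabilities are the counts divided by 204.
Repeatedly combine the two least-probable nodes; the expected code length is the sum of the merged weights.
merge 1/102 + 1/51 → 1/34
merge 1/34 + 7/204 → 13/204
merge 13/204 + 43/204 → 14/51
merge 23/102 + 4/17 → 47/102
merge 9/34 + 14/51 → 55/102
merge 47/102 + 55/102 → 1
L = 1/34 + 13/204 + 14/51 + 47/102 + 55/102 + 1 = 161/68 ≈ 2.368 bits/symbol.

2.368 bits/symbol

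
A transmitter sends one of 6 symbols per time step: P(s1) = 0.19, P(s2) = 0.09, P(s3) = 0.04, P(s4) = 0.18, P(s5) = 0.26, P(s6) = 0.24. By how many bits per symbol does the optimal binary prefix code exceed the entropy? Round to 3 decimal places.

0.042 bits

Entropy H = −Σ p log₂ p ≈ 2.3984 bits.
Huffman merges: 1/25+9/100→13/100; 13/100+9/50→31/100; 19/100+6/25→43/100; 13/50+31/100→57/100; 43/100+57/100→1. L = 61/25 ≈ 2.4400.
L − H = 2.4400 − 2.3984 = 0.042 bits.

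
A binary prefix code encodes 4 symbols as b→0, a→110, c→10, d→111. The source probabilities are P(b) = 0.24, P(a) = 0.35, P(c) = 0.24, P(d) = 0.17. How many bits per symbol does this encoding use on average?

2.28 bits/symbol

L̄ = Σ pᵢ·ℓᵢ = 0.24·1 + 0.35·3 + 0.24·2 + 0.17·3 = 2.28 bits/symbol.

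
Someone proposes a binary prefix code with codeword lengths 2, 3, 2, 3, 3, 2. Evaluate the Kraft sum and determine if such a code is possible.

With common denominator 2^3 = 8: Σ 2^(−ℓᵢ) = 2/8 + 1/8 + 2/8 + 1/8 + 1/8 + 2/8 = 9/8 = 1.125.
Kraft's inequality requires Σ ≤ 1; here Σ = 1.125 > 1, so no such prefix code exists.

1.125; no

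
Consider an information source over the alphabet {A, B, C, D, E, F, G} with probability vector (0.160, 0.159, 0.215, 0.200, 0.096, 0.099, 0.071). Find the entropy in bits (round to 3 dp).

H = −Σ pᵢ log₂ pᵢ.
−0.160·log₂(0.160) = 0.4230
−0.159·log₂(0.159) = 0.4218
−0.215·log₂(0.215) = 0.4768
−0.200·log₂(0.200) = 0.4644
−0.096·log₂(0.096) = 0.3246
−0.099·log₂(0.099) = 0.3303
−0.071·log₂(0.071) = 0.2709
Sum ≈ 2.7118 → 2.712 bits.

2.712 bits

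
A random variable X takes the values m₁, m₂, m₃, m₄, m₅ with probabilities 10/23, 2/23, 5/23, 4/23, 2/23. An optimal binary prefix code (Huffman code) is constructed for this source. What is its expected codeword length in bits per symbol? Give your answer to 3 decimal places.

Repeatedly combine the two least-probable nodes; the expected code length is the sum of the merged weights.
merge 2/23 + 2/23 → 4/23
merge 4/23 + 4/23 → 8/23
merge 5/23 + 8/23 → 13/23
merge 10/23 + 13/23 → 1
L = 4/23 + 8/23 + 13/23 + 1 = 48/23 ≈ 2.087 bits/symbol.

2.087 bits/symbol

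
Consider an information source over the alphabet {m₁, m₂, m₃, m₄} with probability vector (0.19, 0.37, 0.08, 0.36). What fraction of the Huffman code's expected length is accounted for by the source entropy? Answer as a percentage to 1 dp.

Entropy H = −Σ p log₂ p ≈ 1.8081 bits.
Huffman merges: 2/25+19/100→27/100; 27/100+9/25→63/100; 37/100+63/100→1. L = 19/10 ≈ 1.9000.
Efficiency = H/L = 1.8081/1.9000 = 95.2%.

95.2%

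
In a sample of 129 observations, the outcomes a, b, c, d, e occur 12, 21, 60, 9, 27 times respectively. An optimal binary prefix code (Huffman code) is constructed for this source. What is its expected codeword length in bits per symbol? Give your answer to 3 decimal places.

2.023 bits/symbol

Probabilities are the counts divided by 129.
Repeatedly combine the two least-probable nodes; the expected code length is the sum of the merged weights.
merge 3/43 + 4/43 → 7/43
merge 7/43 + 7/43 → 14/43
merge 9/43 + 14/43 → 23/43
merge 20/43 + 23/43 → 1
L = 7/43 + 14/43 + 23/43 + 1 = 87/43 ≈ 2.023 bits/symbol.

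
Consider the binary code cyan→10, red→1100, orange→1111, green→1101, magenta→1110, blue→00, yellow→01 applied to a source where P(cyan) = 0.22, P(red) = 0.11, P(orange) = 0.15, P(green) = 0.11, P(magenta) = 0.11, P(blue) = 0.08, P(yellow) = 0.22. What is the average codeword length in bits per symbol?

2.96 bits/symbol

L̄ = Σ pᵢ·ℓᵢ = 0.22·2 + 0.11·4 + 0.15·4 + 0.11·4 + 0.11·4 + 0.08·2 + 0.22·2 = 2.96 bits/symbol.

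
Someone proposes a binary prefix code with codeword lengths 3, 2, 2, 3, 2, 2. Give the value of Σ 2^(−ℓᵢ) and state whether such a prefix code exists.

1.25; no

With common denominator 2^3 = 8: Σ 2^(−ℓᵢ) = 1/8 + 2/8 + 2/8 + 1/8 + 2/8 + 2/8 = 10/8 = 1.25.
Kraft's inequality requires Σ ≤ 1; here Σ = 1.25 > 1, so no such prefix code exists.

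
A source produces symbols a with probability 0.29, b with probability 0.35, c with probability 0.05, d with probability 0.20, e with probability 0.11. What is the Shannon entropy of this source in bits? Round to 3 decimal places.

H = −Σ pᵢ log₂ pᵢ.
−0.29·log₂(0.29) = 0.5179
−0.35·log₂(0.35) = 0.5301
−0.05·log₂(0.05) = 0.2161
−0.20·log₂(0.20) = 0.4644
−0.11·log₂(0.11) = 0.3503
Sum ≈ 2.0788 → 2.079 bits.

2.079 bits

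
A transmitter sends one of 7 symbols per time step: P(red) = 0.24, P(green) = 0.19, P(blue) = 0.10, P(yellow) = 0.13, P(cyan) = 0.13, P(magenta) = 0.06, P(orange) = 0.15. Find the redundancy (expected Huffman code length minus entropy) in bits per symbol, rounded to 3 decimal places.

0.029 bits

Entropy H = −Σ p log₂ p ≈ 2.7009 bits.
Huffman merges: 3/50+1/10→4/25; 13/100+13/100→13/50; 3/20+4/25→31/100; 19/100+6/25→43/100; 13/50+31/100→57/100; 43/100+57/100→1. L = 273/100 ≈ 2.7300.
L − H = 2.7300 − 2.7009 = 0.029 bits.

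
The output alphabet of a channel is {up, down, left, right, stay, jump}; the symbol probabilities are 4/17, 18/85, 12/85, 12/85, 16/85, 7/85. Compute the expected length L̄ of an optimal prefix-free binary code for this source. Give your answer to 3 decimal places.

Repeatedly combine the two least-probable nodes; the expected code length is the sum of the merged weights.
merge 7/85 + 12/85 → 19/85
merge 12/85 + 16/85 → 28/85
merge 18/85 + 19/85 → 37/85
merge 4/17 + 28/85 → 48/85
merge 37/85 + 48/85 → 1
L = 19/85 + 28/85 + 37/85 + 48/85 + 1 = 217/85 ≈ 2.553 bits/symbol.

2.553 bits/symbol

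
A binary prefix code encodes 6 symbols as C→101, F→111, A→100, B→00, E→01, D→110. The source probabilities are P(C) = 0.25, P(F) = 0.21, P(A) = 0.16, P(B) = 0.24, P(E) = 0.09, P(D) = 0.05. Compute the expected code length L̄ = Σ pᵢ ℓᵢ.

L̄ = Σ pᵢ·ℓᵢ = 0.25·3 + 0.21·3 + 0.16·3 + 0.24·2 + 0.09·2 + 0.05·3 = 2.67 bits/symbol.

2.67 bits/symbol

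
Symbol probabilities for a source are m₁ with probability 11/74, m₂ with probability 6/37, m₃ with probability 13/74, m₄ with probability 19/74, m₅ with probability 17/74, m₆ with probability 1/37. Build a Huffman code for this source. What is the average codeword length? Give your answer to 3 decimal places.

2.514 bits/symbol

Repeatedly combine the two least-probable nodes; the expected code length is the sum of the merged weights.
merge 1/37 + 11/74 → 13/74
merge 6/37 + 13/74 → 25/74
merge 13/74 + 17/74 → 15/37
merge 19/74 + 25/74 → 22/37
merge 15/37 + 22/37 → 1
L = 13/74 + 25/74 + 15/37 + 22/37 + 1 = 93/37 ≈ 2.514 bits/symbol.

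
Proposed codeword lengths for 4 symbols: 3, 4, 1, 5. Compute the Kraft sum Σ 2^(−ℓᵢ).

0.71875

With common denominator 2^5 = 32: Σ 2^(−ℓᵢ) = 4/32 + 2/32 + 16/32 + 1/32 = 23/32 = 0.71875.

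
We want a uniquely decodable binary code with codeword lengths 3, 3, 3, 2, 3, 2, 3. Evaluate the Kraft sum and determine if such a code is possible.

1.125; no

With common denominator 2^3 = 8: Σ 2^(−ℓᵢ) = 1/8 + 1/8 + 1/8 + 2/8 + 1/8 + 2/8 + 1/8 = 9/8 = 1.125.
Kraft's inequality requires Σ ≤ 1; here Σ = 1.125 > 1, so no such prefix code exists.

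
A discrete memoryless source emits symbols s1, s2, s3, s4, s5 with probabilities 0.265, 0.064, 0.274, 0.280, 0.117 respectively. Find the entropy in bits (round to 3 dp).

H = −Σ pᵢ log₂ pᵢ.
−0.265·log₂(0.265) = 0.5077
−0.064·log₂(0.064) = 0.2538
−0.274·log₂(0.274) = 0.5118
−0.280·log₂(0.280) = 0.5142
−0.117·log₂(0.117) = 0.3622
Sum ≈ 2.1497 → 2.150 bits.

2.150 bits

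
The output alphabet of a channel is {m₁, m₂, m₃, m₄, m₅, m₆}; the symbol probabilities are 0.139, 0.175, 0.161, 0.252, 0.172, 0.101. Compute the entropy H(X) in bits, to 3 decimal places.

2.532 bits

H = −Σ pᵢ log₂ pᵢ.
−0.139·log₂(0.139) = 0.3957
−0.175·log₂(0.175) = 0.4401
−0.161·log₂(0.161) = 0.4242
−0.252·log₂(0.252) = 0.5011
−0.172·log₂(0.172) = 0.4368
−0.101·log₂(0.101) = 0.3341
Sum ≈ 2.5319 → 2.532 bits.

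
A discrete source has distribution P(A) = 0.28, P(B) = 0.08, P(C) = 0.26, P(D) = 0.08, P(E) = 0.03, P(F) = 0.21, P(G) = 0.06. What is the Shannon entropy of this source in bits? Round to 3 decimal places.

2.471 bits

H = −Σ pᵢ log₂ pᵢ.
−0.28·log₂(0.28) = 0.5142
−0.08·log₂(0.08) = 0.2915
−0.26·log₂(0.26) = 0.5053
−0.08·log₂(0.08) = 0.2915
−0.03·log₂(0.03) = 0.1518
−0.21·log₂(0.21) = 0.4728
−0.06·log₂(0.06) = 0.2435
Sum ≈ 2.4706 → 2.471 bits.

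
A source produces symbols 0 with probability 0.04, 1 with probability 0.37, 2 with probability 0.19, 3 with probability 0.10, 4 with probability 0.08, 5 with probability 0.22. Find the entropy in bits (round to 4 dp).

H = −Σ pᵢ log₂ pᵢ.
−0.04·log₂(0.04) = 0.1858
−0.37·log₂(0.37) = 0.5307
−0.19·log₂(0.19) = 0.4552
−0.10·log₂(0.10) = 0.3322
−0.08·log₂(0.08) = 0.2915
−0.22·log₂(0.22) = 0.4806
Sum ≈ 2.2760 → 2.2760 bits.

2.2760 bits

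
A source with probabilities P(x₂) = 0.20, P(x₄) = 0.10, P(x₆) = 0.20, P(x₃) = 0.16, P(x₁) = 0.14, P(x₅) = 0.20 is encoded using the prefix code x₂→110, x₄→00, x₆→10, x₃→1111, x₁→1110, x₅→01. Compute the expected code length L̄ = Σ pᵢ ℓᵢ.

L̄ = Σ pᵢ·ℓᵢ = 0.20·3 + 0.10·2 + 0.20·2 + 0.16·4 + 0.14·4 + 0.20·2 = 2.8 bits/symbol.

2.8 bits/symbol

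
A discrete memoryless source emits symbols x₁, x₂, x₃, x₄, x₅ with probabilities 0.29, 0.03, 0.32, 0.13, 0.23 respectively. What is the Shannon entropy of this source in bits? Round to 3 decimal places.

2.066 bits

H = −Σ pᵢ log₂ pᵢ.
−0.29·log₂(0.29) = 0.5179
−0.03·log₂(0.03) = 0.1518
−0.32·log₂(0.32) = 0.5260
−0.13·log₂(0.13) = 0.3826
−0.23·log₂(0.23) = 0.4877
Sum ≈ 2.0660 → 2.066 bits.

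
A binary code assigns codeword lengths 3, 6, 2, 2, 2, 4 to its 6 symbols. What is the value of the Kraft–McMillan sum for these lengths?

With common denominator 2^6 = 64: Σ 2^(−ℓᵢ) = 8/64 + 1/64 + 16/64 + 16/64 + 16/64 + 4/64 = 61/64 = 0.953125.

0.953125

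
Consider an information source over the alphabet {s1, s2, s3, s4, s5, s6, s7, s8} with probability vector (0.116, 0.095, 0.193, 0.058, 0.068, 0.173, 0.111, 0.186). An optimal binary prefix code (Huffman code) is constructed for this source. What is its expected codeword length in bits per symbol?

2.933 bits/symbol

Repeatedly combine the two least-probable nodes; the expected code length is the sum of the merged weights.
merge 29/500 + 17/250 → 63/500
merge 19/200 + 111/1000 → 103/500
merge 29/250 + 63/500 → 121/500
merge 173/1000 + 93/500 → 359/1000
merge 193/1000 + 103/500 → 399/1000
merge 121/500 + 359/1000 → 601/1000
merge 399/1000 + 601/1000 → 1
L = 63/500 + 103/500 + 121/500 + 359/1000 + 399/1000 + 601/1000 + 1 = 2933/1000 = 2.933 bits/symbol.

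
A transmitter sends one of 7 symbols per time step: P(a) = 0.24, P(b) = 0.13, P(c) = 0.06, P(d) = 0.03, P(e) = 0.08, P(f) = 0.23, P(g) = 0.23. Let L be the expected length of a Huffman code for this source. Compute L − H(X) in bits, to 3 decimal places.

Entropy H = −Σ p log₂ p ≈ 2.5389 bits.
Huffman merges: 3/100+3/50→9/100; 2/25+9/100→17/100; 13/100+17/100→3/10; 23/100+23/100→23/50; 6/25+3/10→27/50; 23/50+27/50→1. L = 64/25 ≈ 2.5600.
L − H = 2.5600 − 2.5389 = 0.021 bits.

0.021 bits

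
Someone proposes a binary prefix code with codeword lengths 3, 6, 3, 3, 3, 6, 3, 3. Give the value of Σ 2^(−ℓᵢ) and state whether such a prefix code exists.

0.78125; yes

With common denominator 2^6 = 64: Σ 2^(−ℓᵢ) = 8/64 + 1/64 + 8/64 + 8/64 + 8/64 + 1/64 + 8/64 + 8/64 = 50/64 = 0.78125.
Kraft's inequality requires Σ ≤ 1; here Σ = 0.78125 ≤ 1, so such a prefix code exists.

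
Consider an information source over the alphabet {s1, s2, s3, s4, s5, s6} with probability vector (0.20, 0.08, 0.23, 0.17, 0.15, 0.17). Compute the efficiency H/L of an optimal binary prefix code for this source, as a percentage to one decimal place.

98.2%

Entropy H = −Σ p log₂ p ≈ 2.5233 bits.
Huffman merges: 2/25+3/20→23/100; 17/100+17/100→17/50; 1/5+23/100→43/100; 23/100+17/50→57/100; 43/100+57/100→1. L = 257/100 ≈ 2.5700.
Efficiency = H/L = 2.5233/2.5700 = 98.2%.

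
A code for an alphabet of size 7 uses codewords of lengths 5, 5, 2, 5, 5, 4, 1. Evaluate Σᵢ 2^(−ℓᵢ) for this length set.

With common denominator 2^5 = 32: Σ 2^(−ℓᵢ) = 1/32 + 1/32 + 8/32 + 1/32 + 1/32 + 2/32 + 16/32 = 30/32 = 0.9375.

0.9375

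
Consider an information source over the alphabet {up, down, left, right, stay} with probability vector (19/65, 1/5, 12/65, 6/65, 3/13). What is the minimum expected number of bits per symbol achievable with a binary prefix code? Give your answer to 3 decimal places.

Repeatedly combine the two least-probable nodes; the expected code length is the sum of the merged weights.
merge 6/65 + 12/65 → 18/65
merge 1/5 + 3/13 → 28/65
merge 18/65 + 19/65 → 37/65
merge 28/65 + 37/65 → 1
L = 18/65 + 28/65 + 37/65 + 1 = 148/65 ≈ 2.277 bits/symbol.

2.277 bits/symbol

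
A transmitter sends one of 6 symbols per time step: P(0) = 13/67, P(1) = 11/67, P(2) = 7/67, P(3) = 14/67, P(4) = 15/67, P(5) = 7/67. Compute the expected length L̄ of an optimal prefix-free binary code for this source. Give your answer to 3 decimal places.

2.567 bits/symbol

Repeatedly combine the two least-probable nodes; the expected code length is the sum of the merged weights.
merge 7/67 + 7/67 → 14/67
merge 11/67 + 13/67 → 24/67
merge 14/67 + 14/67 → 28/67
merge 15/67 + 24/67 → 39/67
merge 28/67 + 39/67 → 1
L = 14/67 + 24/67 + 28/67 + 39/67 + 1 = 172/67 ≈ 2.567 bits/symbol.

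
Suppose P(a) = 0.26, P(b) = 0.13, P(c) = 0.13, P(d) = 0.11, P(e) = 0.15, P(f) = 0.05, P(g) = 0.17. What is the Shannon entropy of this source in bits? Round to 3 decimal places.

2.682 bits

H = −Σ pᵢ log₂ pᵢ.
−0.26·log₂(0.26) = 0.5053
−0.13·log₂(0.13) = 0.3826
−0.13·log₂(0.13) = 0.3826
−0.11·log₂(0.11) = 0.3503
−0.15·log₂(0.15) = 0.4105
−0.05·log₂(0.05) = 0.2161
−0.17·log₂(0.17) = 0.4346
Sum ≈ 2.6821 → 2.682 bits.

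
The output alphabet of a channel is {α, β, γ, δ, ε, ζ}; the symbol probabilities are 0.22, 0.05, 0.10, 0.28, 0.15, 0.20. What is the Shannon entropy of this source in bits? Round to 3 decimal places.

2.418 bits

H = −Σ pᵢ log₂ pᵢ.
−0.22·log₂(0.22) = 0.4806
−0.05·log₂(0.05) = 0.2161
−0.10·log₂(0.10) = 0.3322
−0.28·log₂(0.28) = 0.5142
−0.15·log₂(0.15) = 0.4105
−0.20·log₂(0.20) = 0.4644
Sum ≈ 2.4180 → 2.418 bits.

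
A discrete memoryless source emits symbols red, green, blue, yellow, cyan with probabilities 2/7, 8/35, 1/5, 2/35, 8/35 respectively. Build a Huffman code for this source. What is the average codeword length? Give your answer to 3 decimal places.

2.257 bits/symbol

Repeatedly combine the two least-probable nodes; the expected code length is the sum of the merged weights.
merge 2/35 + 1/5 → 9/35
merge 8/35 + 8/35 → 16/35
merge 9/35 + 2/7 → 19/35
merge 16/35 + 19/35 → 1
L = 9/35 + 16/35 + 19/35 + 1 = 79/35 ≈ 2.257 bits/symbol.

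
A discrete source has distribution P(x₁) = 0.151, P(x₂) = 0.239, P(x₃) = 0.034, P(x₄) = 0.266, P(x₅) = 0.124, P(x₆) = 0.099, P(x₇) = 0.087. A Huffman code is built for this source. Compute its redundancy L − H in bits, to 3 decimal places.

0.026 bits

Entropy H = −Σ p log₂ p ≈ 2.5896 bits.
Huffman merges: 17/500+87/1000→121/1000; 99/1000+121/1000→11/50; 31/250+151/1000→11/40; 11/50+239/1000→459/1000; 133/500+11/40→541/1000; 459/1000+541/1000→1. L = 327/125 ≈ 2.6160.
L − H = 2.6160 − 2.5896 = 0.026 bits.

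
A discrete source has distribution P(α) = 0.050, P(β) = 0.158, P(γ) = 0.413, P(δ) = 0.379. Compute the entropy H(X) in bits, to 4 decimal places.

1.6941 bits

H = −Σ pᵢ log₂ pᵢ.
−0.050·log₂(0.050) = 0.2161
−0.158·log₂(0.158) = 0.4206
−0.413·log₂(0.413) = 0.5269
−0.379·log₂(0.379) = 0.5305
Sum ≈ 1.6941 → 1.6941 bits.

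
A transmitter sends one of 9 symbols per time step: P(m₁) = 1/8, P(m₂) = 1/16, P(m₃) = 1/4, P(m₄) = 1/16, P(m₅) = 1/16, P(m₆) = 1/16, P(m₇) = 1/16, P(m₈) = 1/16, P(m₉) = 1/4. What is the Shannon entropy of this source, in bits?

2.875 bits

Each probability is a power of 1/2, so log₂(1/p) is an integer.
H = Σ p·log₂(1/p) = 1/8·3 + 1/16·4 + 1/4·2 + 1/16·4 + 1/16·4 + 1/16·4 + 1/16·4 + 1/16·4 + 1/4·2 = 2.875 bits.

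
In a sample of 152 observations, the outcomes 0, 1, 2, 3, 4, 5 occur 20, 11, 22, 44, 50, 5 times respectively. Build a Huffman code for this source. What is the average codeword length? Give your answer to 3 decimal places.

Probabilities are the counts divided by 152.
Repeatedly combine the two least-probable nodes; the expected code length is the sum of the merged weights.
merge 5/152 + 11/152 → 2/19
merge 2/19 + 5/38 → 9/38
merge 11/76 + 9/38 → 29/76
merge 11/38 + 25/76 → 47/76
merge 29/76 + 47/76 → 1
L = 2/19 + 9/38 + 29/76 + 47/76 + 1 = 89/38 ≈ 2.342 bits/symbol.

2.342 bits/symbol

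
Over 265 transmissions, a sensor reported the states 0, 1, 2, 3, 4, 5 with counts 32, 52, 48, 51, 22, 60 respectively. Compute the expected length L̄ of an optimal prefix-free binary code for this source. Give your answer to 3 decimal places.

Probabilities are the counts divided by 265.
Repeatedly combine the two least-probable nodes; the expected code length is the sum of the merged weights.
merge 22/265 + 32/265 → 54/265
merge 48/265 + 51/265 → 99/265
merge 52/265 + 54/265 → 2/5
merge 12/53 + 99/265 → 3/5
merge 2/5 + 3/5 → 1
L = 54/265 + 99/265 + 2/5 + 3/5 + 1 = 683/265 ≈ 2.577 bits/symbol.

2.577 bits/symbol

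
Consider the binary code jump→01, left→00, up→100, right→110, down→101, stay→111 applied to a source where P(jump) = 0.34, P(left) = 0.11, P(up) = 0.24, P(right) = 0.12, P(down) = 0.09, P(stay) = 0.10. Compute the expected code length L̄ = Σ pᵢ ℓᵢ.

2.55 bits/symbol

L̄ = Σ pᵢ·ℓᵢ = 0.34·2 + 0.11·2 + 0.24·3 + 0.12·3 + 0.09·3 + 0.10·3 = 2.55 bits/symbol.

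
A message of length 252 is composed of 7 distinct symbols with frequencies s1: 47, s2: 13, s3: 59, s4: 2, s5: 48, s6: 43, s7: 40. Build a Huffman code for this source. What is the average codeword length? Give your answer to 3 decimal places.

2.635 bits/symbol

Probabilities are the counts divided by 252.
Repeatedly combine the two least-probable nodes; the expected code length is the sum of the merged weights.
merge 1/126 + 13/252 → 5/84
merge 5/84 + 10/63 → 55/252
merge 43/252 + 47/252 → 5/14
merge 4/21 + 55/252 → 103/252
merge 59/252 + 5/14 → 149/252
merge 103/252 + 149/252 → 1
L = 5/84 + 55/252 + 5/14 + 103/252 + 149/252 + 1 = 166/63 ≈ 2.635 bits/symbol.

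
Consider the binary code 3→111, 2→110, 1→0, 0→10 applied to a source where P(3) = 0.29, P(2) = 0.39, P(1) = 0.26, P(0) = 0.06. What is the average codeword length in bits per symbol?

2.42 bits/symbol

L̄ = Σ pᵢ·ℓᵢ = 0.29·3 + 0.39·3 + 0.26·1 + 0.06·2 = 2.42 bits/symbol.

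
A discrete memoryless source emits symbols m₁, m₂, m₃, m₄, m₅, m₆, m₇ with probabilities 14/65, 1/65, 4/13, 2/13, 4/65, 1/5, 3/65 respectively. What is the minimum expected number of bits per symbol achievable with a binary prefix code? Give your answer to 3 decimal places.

Repeatedly combine the two least-probable nodes; the expected code length is the sum of the merged weights.
merge 1/65 + 3/65 → 4/65
merge 4/65 + 4/65 → 8/65
merge 8/65 + 2/13 → 18/65
merge 1/5 + 14/65 → 27/65
merge 18/65 + 4/13 → 38/65
merge 27/65 + 38/65 → 1
L = 4/65 + 8/65 + 18/65 + 27/65 + 38/65 + 1 = 32/13 ≈ 2.462 bits/symbol.

2.462 bits/symbol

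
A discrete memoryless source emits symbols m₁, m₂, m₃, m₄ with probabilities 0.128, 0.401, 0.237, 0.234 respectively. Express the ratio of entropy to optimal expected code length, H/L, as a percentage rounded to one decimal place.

Entropy H = −Σ p log₂ p ≈ 1.8909 bits.
Huffman merges: 16/125+117/500→181/500; 237/1000+181/500→599/1000; 401/1000+599/1000→1. L = 1961/1000 ≈ 1.9610.
Efficiency = H/L = 1.8909/1.9610 = 96.4%.

96.4%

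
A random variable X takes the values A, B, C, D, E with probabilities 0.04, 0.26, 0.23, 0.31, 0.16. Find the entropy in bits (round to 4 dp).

2.1255 bits

H = −Σ pᵢ log₂ pᵢ.
−0.04·log₂(0.04) = 0.1858
−0.26·log₂(0.26) = 0.5053
−0.23·log₂(0.23) = 0.4877
−0.31·log₂(0.31) = 0.5238
−0.16·log₂(0.16) = 0.4230
Sum ≈ 2.1255 → 2.1255 bits.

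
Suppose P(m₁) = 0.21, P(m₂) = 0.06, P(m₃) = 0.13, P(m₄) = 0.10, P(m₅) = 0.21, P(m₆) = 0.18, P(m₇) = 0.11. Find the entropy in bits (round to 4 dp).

2.6996 bits

H = −Σ pᵢ log₂ pᵢ.
−0.21·log₂(0.21) = 0.4728
−0.06·log₂(0.06) = 0.2435
−0.13·log₂(0.13) = 0.3826
−0.10·log₂(0.10) = 0.3322
−0.21·log₂(0.21) = 0.4728
−0.18·log₂(0.18) = 0.4453
−0.11·log₂(0.11) = 0.3503
Sum ≈ 2.6996 → 2.6996 bits.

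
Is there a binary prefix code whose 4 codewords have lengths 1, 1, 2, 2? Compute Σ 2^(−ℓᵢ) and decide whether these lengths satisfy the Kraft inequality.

1.5; no

With common denominator 2^2 = 4: Σ 2^(−ℓᵢ) = 2/4 + 2/4 + 1/4 + 1/4 = 6/4 = 1.5.
Kraft's inequality requires Σ ≤ 1; here Σ = 1.5 > 1, so no such prefix code exists.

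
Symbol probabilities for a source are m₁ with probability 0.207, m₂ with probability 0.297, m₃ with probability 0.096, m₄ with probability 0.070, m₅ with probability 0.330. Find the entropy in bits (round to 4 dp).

2.1115 bits

H = −Σ pᵢ log₂ pᵢ.
−0.207·log₂(0.207) = 0.4704
−0.297·log₂(0.297) = 0.5202
−0.096·log₂(0.096) = 0.3246
−0.070·log₂(0.070) = 0.2686
−0.330·log₂(0.330) = 0.5278
Sum ≈ 2.1115 → 2.1115 bits.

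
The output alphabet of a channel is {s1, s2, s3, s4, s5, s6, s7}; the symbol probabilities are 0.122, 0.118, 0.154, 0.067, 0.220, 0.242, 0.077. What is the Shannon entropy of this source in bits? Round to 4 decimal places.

2.6718 bits

H = −Σ pᵢ log₂ pᵢ.
−0.122·log₂(0.122) = 0.3703
−0.118·log₂(0.118) = 0.3638
−0.154·log₂(0.154) = 0.4156
−0.067·log₂(0.067) = 0.2613
−0.220·log₂(0.220) = 0.4806
−0.242·log₂(0.242) = 0.4954
−0.077·log₂(0.077) = 0.2848
Sum ≈ 2.6718 → 2.6718 bits.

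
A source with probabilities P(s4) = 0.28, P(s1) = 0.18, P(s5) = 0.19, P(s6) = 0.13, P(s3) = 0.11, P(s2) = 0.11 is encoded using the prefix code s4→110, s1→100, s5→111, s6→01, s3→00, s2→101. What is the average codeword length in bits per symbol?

L̄ = Σ pᵢ·ℓᵢ = 0.28·3 + 0.18·3 + 0.19·3 + 0.13·2 + 0.11·2 + 0.11·3 = 2.76 bits/symbol.

2.76 bits/symbol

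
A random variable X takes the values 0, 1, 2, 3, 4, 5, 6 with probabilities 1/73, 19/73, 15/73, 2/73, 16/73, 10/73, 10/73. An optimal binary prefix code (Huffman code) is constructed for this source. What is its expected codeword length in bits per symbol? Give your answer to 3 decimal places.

2.534 bits/symbol

Repeatedly combine the two least-probable nodes; the expected code length is the sum of the merged weights.
merge 1/73 + 2/73 → 3/73
merge 3/73 + 10/73 → 13/73
merge 10/73 + 13/73 → 23/73
merge 15/73 + 16/73 → 31/73
merge 19/73 + 23/73 → 42/73
merge 31/73 + 42/73 → 1
L = 3/73 + 13/73 + 23/73 + 31/73 + 42/73 + 1 = 185/73 ≈ 2.534 bits/symbol.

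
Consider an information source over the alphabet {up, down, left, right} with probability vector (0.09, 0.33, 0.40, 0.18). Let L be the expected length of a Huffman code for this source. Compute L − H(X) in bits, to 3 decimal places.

Entropy H = −Σ p log₂ p ≈ 1.8146 bits.
Huffman merges: 9/100+9/50→27/100; 27/100+33/100→3/5; 2/5+3/5→1. L = 187/100 ≈ 1.8700.
L − H = 1.8700 − 1.8146 = 0.055 bits.

0.055 bits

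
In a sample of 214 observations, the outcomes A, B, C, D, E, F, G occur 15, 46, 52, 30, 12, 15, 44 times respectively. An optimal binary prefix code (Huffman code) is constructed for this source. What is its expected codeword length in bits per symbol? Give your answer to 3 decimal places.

2.659 bits/symbol

Probabilities are the counts divided by 214.
Repeatedly combine the two least-probable nodes; the expected code length is the sum of the merged weights.
merge 6/107 + 15/214 → 27/214
merge 15/214 + 27/214 → 21/107
merge 15/107 + 21/107 → 36/107
merge 22/107 + 23/107 → 45/107
merge 26/107 + 36/107 → 62/107
merge 45/107 + 62/107 → 1
L = 27/214 + 21/107 + 36/107 + 45/107 + 62/107 + 1 = 569/214 ≈ 2.659 bits/symbol.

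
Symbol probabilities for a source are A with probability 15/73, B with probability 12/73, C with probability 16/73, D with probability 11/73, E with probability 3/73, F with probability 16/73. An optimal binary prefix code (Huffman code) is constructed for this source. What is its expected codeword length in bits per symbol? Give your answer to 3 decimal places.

Repeatedly combine the two least-probable nodes; the expected code length is the sum of the merged weights.
merge 3/73 + 11/73 → 14/73
merge 12/73 + 14/73 → 26/73
merge 15/73 + 16/73 → 31/73
merge 16/73 + 26/73 → 42/73
merge 31/73 + 42/73 → 1
L = 14/73 + 26/73 + 31/73 + 42/73 + 1 = 186/73 ≈ 2.548 bits/symbol.

2.548 bits/symbol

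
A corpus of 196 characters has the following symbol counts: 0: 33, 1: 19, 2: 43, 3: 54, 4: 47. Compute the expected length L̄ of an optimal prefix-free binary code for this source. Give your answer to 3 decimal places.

2.265 bits/symbol

Probabilities are the counts divided by 196.
Repeatedly combine the two least-probable nodes; the expected code length is the sum of the merged weights.
merge 19/196 + 33/196 → 13/49
merge 43/196 + 47/196 → 45/98
merge 13/49 + 27/98 → 53/98
merge 45/98 + 53/98 → 1
L = 13/49 + 45/98 + 53/98 + 1 = 111/49 ≈ 2.265 bits/symbol.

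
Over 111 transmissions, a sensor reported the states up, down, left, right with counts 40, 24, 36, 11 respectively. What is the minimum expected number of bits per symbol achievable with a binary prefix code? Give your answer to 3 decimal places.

Probabilities are the counts divided by 111.
Repeatedly combine the two least-probable nodes; the expected code length is the sum of the merged weights.
merge 11/111 + 8/37 → 35/111
merge 35/111 + 12/37 → 71/111
merge 40/111 + 71/111 → 1
L = 35/111 + 71/111 + 1 = 217/111 ≈ 1.955 bits/symbol.

1.955 bits/symbol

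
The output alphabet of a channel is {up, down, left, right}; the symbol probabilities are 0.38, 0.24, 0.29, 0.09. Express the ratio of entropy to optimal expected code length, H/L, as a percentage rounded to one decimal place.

95.1%

Entropy H = −Σ p log₂ p ≈ 1.8551 bits.
Huffman merges: 9/100+6/25→33/100; 29/100+33/100→31/50; 19/50+31/50→1. L = 39/20 ≈ 1.9500.
Efficiency = H/L = 1.8551/1.9500 = 95.1%.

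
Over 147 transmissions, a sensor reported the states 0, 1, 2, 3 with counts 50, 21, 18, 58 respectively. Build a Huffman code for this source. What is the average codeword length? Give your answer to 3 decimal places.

Probabilities are the counts divided by 147.
Repeatedly combine the two least-probable nodes; the expected code length is the sum of the merged weights.
merge 6/49 + 1/7 → 13/49
merge 13/49 + 50/147 → 89/147
merge 58/147 + 89/147 → 1
L = 13/49 + 89/147 + 1 = 275/147 ≈ 1.871 bits/symbol.

1.871 bits/symbol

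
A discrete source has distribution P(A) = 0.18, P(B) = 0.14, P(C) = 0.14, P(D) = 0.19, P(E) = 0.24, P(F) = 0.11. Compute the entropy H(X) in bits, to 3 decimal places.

H = −Σ pᵢ log₂ pᵢ.
−0.18·log₂(0.18) = 0.4453
−0.14·log₂(0.14) = 0.3971
−0.14·log₂(0.14) = 0.3971
−0.19·log₂(0.19) = 0.4552
−0.24·log₂(0.24) = 0.4941
−0.11·log₂(0.11) = 0.3503
Sum ≈ 2.5392 → 2.539 bits.

2.539 bits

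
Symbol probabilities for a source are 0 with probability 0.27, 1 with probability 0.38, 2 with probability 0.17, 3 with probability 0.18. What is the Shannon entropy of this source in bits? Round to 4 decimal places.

H = −Σ pᵢ log₂ pᵢ.
−0.27·log₂(0.27) = 0.5100
−0.38·log₂(0.38) = 0.5305
−0.17·log₂(0.17) = 0.4346
−0.18·log₂(0.18) = 0.4453
Sum ≈ 1.9204 → 1.9204 bits.

1.9204 bits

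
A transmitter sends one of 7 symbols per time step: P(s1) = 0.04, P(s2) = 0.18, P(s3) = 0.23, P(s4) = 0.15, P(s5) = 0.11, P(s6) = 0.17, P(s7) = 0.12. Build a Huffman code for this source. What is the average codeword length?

Repeatedly combine the two least-probable nodes; the expected code length is the sum of the merged weights.
merge 1/25 + 11/100 → 3/20
merge 3/25 + 3/20 → 27/100
merge 3/20 + 17/100 → 8/25
merge 9/50 + 23/100 → 41/100
merge 27/100 + 8/25 → 59/100
merge 41/100 + 59/100 → 1
L = 3/20 + 27/100 + 8/25 + 41/100 + 59/100 + 1 = 137/50 = 2.74 bits/symbol.

2.74 bits/symbol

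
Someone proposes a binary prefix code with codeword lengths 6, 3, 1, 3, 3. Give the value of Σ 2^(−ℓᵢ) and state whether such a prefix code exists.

0.890625; yes

With common denominator 2^6 = 64: Σ 2^(−ℓᵢ) = 1/64 + 8/64 + 32/64 + 8/64 + 8/64 = 57/64 = 0.890625.
Kraft's inequality requires Σ ≤ 1; here Σ = 0.890625 ≤ 1, so such a prefix code exists.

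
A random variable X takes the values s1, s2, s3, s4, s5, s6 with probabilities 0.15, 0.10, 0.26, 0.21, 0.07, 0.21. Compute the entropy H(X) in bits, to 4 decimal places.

2.4622 bits

H = −Σ pᵢ log₂ pᵢ.
−0.15·log₂(0.15) = 0.4105
−0.10·log₂(0.10) = 0.3322
−0.26·log₂(0.26) = 0.5053
−0.21·log₂(0.21) = 0.4728
−0.07·log₂(0.07) = 0.2686
−0.21·log₂(0.21) = 0.4728
Sum ≈ 2.4622 → 2.4622 bits.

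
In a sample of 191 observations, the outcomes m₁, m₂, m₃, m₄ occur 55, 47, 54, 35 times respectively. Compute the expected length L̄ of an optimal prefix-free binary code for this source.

Probabilities are the counts divided by 191.
Repeatedly combine the two least-probable nodes; the expected code length is the sum of the merged weights.
merge 35/191 + 47/191 → 82/191
merge 54/191 + 55/191 → 109/191
merge 82/191 + 109/191 → 1
L = 82/191 + 109/191 + 1 = 2 bits/symbol.

2 bits/symbol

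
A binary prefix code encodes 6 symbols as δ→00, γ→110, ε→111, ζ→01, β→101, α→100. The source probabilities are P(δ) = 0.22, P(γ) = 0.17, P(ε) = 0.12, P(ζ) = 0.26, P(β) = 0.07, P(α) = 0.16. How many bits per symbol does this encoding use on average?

2.52 bits/symbol

L̄ = Σ pᵢ·ℓᵢ = 0.22·2 + 0.17·3 + 0.12·3 + 0.26·2 + 0.07·3 + 0.16·3 = 2.52 bits/symbol.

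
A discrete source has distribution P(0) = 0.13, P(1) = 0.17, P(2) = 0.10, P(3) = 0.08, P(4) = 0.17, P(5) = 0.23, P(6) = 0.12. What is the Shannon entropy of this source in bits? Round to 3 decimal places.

2.730 bits

H = −Σ pᵢ log₂ pᵢ.
−0.13·log₂(0.13) = 0.3826
−0.17·log₂(0.17) = 0.4346
−0.10·log₂(0.10) = 0.3322
−0.08·log₂(0.08) = 0.2915
−0.17·log₂(0.17) = 0.4346
−0.23·log₂(0.23) = 0.4877
−0.12·log₂(0.12) = 0.3671
Sum ≈ 2.7303 → 2.730 bits.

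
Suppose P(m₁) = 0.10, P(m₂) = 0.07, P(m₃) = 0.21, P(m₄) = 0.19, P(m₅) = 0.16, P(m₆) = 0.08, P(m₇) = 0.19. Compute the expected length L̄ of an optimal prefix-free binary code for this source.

Repeatedly combine the two least-probable nodes; the expected code length is the sum of the merged weights.
merge 7/100 + 2/25 → 3/20
merge 1/10 + 3/20 → 1/4
merge 4/25 + 19/100 → 7/20
merge 19/100 + 21/100 → 2/5
merge 1/4 + 7/20 → 3/5
merge 2/5 + 3/5 → 1
L = 3/20 + 1/4 + 7/20 + 2/5 + 3/5 + 1 = 11/4 = 2.75 bits/symbol.

2.75 bits/symbol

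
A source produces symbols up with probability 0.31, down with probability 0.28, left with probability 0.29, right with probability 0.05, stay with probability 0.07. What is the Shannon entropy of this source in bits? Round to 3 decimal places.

H = −Σ pᵢ log₂ pᵢ.
−0.31·log₂(0.31) = 0.5238
−0.28·log₂(0.28) = 0.5142
−0.29·log₂(0.29) = 0.5179
−0.05·log₂(0.05) = 0.2161
−0.07·log₂(0.07) = 0.2686
Sum ≈ 2.0406 → 2.041 bits.

2.041 bits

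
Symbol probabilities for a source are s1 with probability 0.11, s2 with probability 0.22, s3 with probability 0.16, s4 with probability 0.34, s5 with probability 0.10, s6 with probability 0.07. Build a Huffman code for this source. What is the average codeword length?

2.44 bits/symbol

Repeatedly combine the two least-probable nodes; the expected code length is the sum of the merged weights.
merge 7/100 + 1/10 → 17/100
merge 11/100 + 4/25 → 27/100
merge 17/100 + 11/50 → 39/100
merge 27/100 + 17/50 → 61/100
merge 39/100 + 61/100 → 1
L = 17/100 + 27/100 + 39/100 + 61/100 + 1 = 61/25 = 2.44 bits/symbol.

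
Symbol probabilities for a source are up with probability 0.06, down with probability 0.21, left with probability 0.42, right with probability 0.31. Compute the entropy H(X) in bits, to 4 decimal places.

H = −Σ pᵢ log₂ pᵢ.
−0.06·log₂(0.06) = 0.2435
−0.21·log₂(0.21) = 0.4728
−0.42·log₂(0.42) = 0.5256
−0.31·log₂(0.31) = 0.5238
Sum ≈ 1.7658 → 1.7658 bits.

1.7658 bits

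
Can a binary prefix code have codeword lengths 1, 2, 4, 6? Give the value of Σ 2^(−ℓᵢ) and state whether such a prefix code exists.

With common denominator 2^6 = 64: Σ 2^(−ℓᵢ) = 32/64 + 16/64 + 4/64 + 1/64 = 53/64 = 0.828125.
Kraft's inequality requires Σ ≤ 1; here Σ = 0.828125 ≤ 1, so such a prefix code exists.

0.828125; yes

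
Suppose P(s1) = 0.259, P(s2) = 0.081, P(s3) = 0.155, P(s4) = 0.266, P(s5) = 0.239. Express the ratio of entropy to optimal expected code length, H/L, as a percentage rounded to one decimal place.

99.2%

Entropy H = −Σ p log₂ p ≈ 2.2171 bits.
Huffman merges: 81/1000+31/200→59/250; 59/250+239/1000→19/40; 259/1000+133/500→21/40; 19/40+21/40→1. L = 559/250 ≈ 2.2360.
Efficiency = H/L = 2.2171/2.2360 = 99.2%.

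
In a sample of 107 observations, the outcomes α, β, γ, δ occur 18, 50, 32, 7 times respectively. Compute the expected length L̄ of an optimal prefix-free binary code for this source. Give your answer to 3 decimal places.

1.766 bits/symbol

Probabilities are the counts divided by 107.
Repeatedly combine the two least-probable nodes; the expected code length is the sum of the merged weights.
merge 7/107 + 18/107 → 25/107
merge 25/107 + 32/107 → 57/107
merge 50/107 + 57/107 → 1
L = 25/107 + 57/107 + 1 = 189/107 ≈ 1.766 bits/symbol.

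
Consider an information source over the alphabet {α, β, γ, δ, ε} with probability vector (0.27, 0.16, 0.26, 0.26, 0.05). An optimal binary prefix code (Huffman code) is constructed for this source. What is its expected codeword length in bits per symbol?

Repeatedly combine the two least-probable nodes; the expected code length is the sum of the merged weights.
merge 1/20 + 4/25 → 21/100
merge 21/100 + 13/50 → 47/100
merge 13/50 + 27/100 → 53/100
merge 47/100 + 53/100 → 1
L = 21/100 + 47/100 + 53/100 + 1 = 221/100 = 2.21 bits/symbol.

2.21 bits/symbol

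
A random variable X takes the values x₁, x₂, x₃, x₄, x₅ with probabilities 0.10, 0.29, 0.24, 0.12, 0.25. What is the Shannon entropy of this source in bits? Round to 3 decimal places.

H = −Σ pᵢ log₂ pᵢ.
−0.10·log₂(0.10) = 0.3322
−0.29·log₂(0.29) = 0.5179
−0.24·log₂(0.24) = 0.4941
−0.12·log₂(0.12) = 0.3671
−0.25·log₂(0.25) = 0.5000
Sum ≈ 2.2113 → 2.211 bits.

2.211 bits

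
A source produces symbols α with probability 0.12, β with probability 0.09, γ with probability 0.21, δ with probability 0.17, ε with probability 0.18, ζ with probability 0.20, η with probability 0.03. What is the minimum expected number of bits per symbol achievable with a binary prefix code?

2.71 bits/symbol

Repeatedly combine the two least-probable nodes; the expected code length is the sum of the merged weights.
merge 3/100 + 9/100 → 3/25
merge 3/25 + 3/25 → 6/25
merge 17/100 + 9/50 → 7/20
merge 1/5 + 21/100 → 41/100
merge 6/25 + 7/20 → 59/100
merge 41/100 + 59/100 → 1
L = 3/25 + 6/25 + 7/20 + 41/100 + 59/100 + 1 = 271/100 = 2.71 bits/symbol.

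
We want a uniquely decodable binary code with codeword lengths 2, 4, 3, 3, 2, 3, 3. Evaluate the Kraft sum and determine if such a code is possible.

1.0625; no

With common denominator 2^4 = 16: Σ 2^(−ℓᵢ) = 4/16 + 1/16 + 2/16 + 2/16 + 4/16 + 2/16 + 2/16 = 17/16 = 1.0625.
Kraft's inequality requires Σ ≤ 1; here Σ = 1.0625 > 1, so no such prefix code exists.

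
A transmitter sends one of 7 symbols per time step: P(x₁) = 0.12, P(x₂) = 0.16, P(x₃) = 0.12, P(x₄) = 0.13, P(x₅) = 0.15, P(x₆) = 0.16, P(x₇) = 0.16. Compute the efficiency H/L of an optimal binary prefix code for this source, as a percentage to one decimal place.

98.5%

Entropy H = −Σ p log₂ p ≈ 2.7964 bits.
Huffman merges: 3/25+3/25→6/25; 13/100+3/20→7/25; 4/25+4/25→8/25; 4/25+6/25→2/5; 7/25+8/25→3/5; 2/5+3/5→1. L = 71/25 ≈ 2.8400.
Efficiency = H/L = 2.7964/2.8400 = 98.5%.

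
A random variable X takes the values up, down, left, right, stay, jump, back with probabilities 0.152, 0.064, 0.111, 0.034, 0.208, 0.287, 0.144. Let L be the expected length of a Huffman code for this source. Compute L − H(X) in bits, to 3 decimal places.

Entropy H = −Σ p log₂ p ≈ 2.5755 bits.
Huffman merges: 17/500+8/125→49/500; 49/500+111/1000→209/1000; 18/125+19/125→37/125; 26/125+209/1000→417/1000; 287/1000+37/125→583/1000; 417/1000+583/1000→1. L = 2603/1000 ≈ 2.6030.
L − H = 2.6030 − 2.5755 = 0.028 bits.

0.028 bits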